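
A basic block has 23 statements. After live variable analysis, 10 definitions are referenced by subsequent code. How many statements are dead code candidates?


Dead code = total statements - live definitions
= 23 - 10 = 13

13


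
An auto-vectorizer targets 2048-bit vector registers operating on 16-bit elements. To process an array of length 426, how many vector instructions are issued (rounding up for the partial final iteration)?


Width = 2048 / 16 = 128 elements per vector op
Iterations = ceil(426 / 128) = 4

4


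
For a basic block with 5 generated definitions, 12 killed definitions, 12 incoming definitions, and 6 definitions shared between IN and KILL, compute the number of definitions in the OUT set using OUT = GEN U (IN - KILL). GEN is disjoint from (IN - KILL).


IN - KILL: 12 - 6 = 6 surviving definitions
OUT = GEN + surviving = 5 + 6 = 11

11


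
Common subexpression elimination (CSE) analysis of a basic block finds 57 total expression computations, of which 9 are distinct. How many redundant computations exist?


CSE count = total expressions - unique expressions
= 57 - 9 = 48

48


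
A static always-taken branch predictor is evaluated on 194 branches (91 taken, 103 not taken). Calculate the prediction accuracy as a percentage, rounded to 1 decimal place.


Predictor: always-taken
Correct predictions = 91
Accuracy = 91 / 194 * 100 = 46.9%

46.9


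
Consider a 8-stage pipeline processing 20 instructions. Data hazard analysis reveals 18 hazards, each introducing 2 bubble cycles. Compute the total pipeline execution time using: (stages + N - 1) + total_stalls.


Base cycles = 8 + 20 - 1 = 27
Total stalls = 18 * 2 = 36
Total = 27 + 36 = 63

63


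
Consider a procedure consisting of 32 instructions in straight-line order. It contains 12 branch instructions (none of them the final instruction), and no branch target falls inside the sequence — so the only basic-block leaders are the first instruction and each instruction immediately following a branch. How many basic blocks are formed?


With no in-sequence branch targets, the leaders are the first instruction plus the instruction after each branch.
Number of basic blocks = branches + 1
= 12 + 1 = 13

13


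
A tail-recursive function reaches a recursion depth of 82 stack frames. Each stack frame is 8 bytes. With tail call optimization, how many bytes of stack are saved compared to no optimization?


Without TCO: 82 * 8 = 656 bytes
With TCO: reuse 1 frame = 8 bytes
Savings = 656 - 8 = 648

648


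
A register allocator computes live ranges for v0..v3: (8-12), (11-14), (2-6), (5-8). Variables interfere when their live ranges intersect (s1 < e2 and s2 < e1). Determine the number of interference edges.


Check all pairs for overlapping intervals.
Two intervals (s1,e1) and (s2,e2) overlap if s1 < e2 and s2 < e1.
v0 (8-12) vs v1..v3: overlaps v1 -> 1
v1 (11-14) vs v2..v3: overlaps none -> 0
v2 (2-6) vs v3: overlaps v3 -> 1
Total overlapping pairs = 1 + 0 + 1 = 2

2


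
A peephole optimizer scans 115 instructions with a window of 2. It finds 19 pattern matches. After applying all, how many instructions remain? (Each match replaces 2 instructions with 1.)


Each match removes 1 instructions.
Total removed = 19 * 1 = 19
Remaining = 115 - 19 = 96

96


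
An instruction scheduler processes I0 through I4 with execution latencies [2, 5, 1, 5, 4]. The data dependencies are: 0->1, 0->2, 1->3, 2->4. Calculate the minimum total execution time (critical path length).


Compute longest path through dependency graph: dist(Ik) = max over predecessors of dist + latency(Ik).
dist(I0) = latency 2 = 2
dist(I1) = dist(I0) + 5 = 2 + 5 = 7
dist(I2) = dist(I0) + 1 = 2 + 1 = 3
dist(I3) = dist(I1) + 5 = 7 + 5 = 12
dist(I4) = dist(I2) + 4 = 3 + 4 = 7
Critical path = max dist = 12

12


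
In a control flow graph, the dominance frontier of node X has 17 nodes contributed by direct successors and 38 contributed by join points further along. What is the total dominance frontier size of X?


DF(X) = direct successor contributions + join point contributions
= 17 + 38 = 55

55


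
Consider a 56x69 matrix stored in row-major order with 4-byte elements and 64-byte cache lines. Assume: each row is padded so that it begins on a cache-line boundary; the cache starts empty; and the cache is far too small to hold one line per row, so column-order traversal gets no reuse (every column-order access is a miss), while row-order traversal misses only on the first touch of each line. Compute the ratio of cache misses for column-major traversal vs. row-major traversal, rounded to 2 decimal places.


Each row occupies 69 * 4 = 276 bytes and starts on a line boundary, so it spans ceil(276 / 64) = 5 cache lines.
Row-major traversal misses (one per line touched): 56 * ceil(69 * 4 / 64) = 280
Column-major traversal misses (no reuse, every access misses): 56 * 69 = 3864
Ratio = 3864 / 280 = 13.8

13.8


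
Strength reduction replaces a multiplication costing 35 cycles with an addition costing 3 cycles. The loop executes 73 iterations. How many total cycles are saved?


Per-iteration saving = 35 - 3 = 32
Total saved = 73 * 32 = 2336

2336


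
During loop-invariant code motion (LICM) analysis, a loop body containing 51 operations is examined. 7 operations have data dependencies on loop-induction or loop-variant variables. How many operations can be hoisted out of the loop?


Invariant candidates = total - loop-dependent
= 51 - 7 = 44

44


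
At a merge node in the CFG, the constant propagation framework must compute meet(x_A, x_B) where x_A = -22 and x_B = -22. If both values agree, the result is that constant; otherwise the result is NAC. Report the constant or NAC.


Meet operation: if both paths give the same constant, result is that constant; if they differ, result is NAC (not-a-constant).
Path A: -22, Path B: -22 -> equal
Result: constant -> -22

-22


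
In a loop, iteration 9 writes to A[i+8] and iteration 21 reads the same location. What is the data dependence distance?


Distance = read iteration - write iteration
= 21 - 9 = 12

12


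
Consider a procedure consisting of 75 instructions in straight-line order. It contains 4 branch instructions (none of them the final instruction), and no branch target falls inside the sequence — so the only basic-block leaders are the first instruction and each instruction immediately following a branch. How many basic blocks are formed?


With no in-sequence branch targets, the leaders are the first instruction plus the instruction after each branch.
Number of basic blocks = branches + 1
= 4 + 1 = 5

5


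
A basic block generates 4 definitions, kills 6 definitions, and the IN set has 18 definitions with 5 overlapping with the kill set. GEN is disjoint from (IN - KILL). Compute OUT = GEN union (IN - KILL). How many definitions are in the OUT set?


IN - KILL: 18 - 5 = 13 surviving definitions
OUT = GEN + surviving = 4 + 13 = 17

17


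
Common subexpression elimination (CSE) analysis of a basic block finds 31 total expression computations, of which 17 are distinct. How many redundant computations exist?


CSE count = total expressions - unique expressions
= 31 - 17 = 14

14


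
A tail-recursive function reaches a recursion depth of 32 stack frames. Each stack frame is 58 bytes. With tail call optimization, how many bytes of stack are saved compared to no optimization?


Without TCO: 32 * 58 = 1856 bytes
With TCO: reuse 1 frame = 58 bytes
Savings = 1856 - 58 = 1798

1798


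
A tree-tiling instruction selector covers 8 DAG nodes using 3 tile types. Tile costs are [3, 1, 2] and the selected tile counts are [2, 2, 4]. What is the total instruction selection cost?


Total cost = sum(count_i * cost_i)
= 2*3 + 2*1 + 4*2
= 16

16


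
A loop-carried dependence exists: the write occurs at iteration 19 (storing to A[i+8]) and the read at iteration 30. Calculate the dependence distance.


Distance = read iteration - write iteration
= 30 - 19 = 11

11


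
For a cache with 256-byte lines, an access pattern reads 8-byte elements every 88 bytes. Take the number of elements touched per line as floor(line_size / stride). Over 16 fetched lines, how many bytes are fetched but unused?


Elements per line = floor(256 / 88) = 2
Bytes used per line = 2 * 8 = 16
Wasted per line = 256 - 16 = 240
Total wasted = 240 * 16 = 3840

3840


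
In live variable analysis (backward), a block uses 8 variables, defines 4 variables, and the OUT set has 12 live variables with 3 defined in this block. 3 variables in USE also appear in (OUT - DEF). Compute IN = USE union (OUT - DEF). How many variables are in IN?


OUT - DEF: 12 - 3 = 9
|IN| = |USE| + |OUT - DEF| - |USE ∩ (OUT - DEF)| = 8 + 9 - 3 = 14

14


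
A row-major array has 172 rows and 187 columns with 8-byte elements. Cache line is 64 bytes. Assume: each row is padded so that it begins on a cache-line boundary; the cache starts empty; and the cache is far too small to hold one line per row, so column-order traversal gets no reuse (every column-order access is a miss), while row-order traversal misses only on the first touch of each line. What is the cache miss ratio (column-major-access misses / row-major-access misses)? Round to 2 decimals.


Each row occupies 187 * 8 = 1496 bytes and starts on a line boundary, so it spans ceil(1496 / 64) = 24 cache lines.
Row-major traversal misses (one per line touched): 172 * ceil(187 * 8 / 64) = 4128
Column-major traversal misses (no reuse, every access misses): 172 * 187 = 32164
Ratio = 32164 / 4128 = 7.79

7.79


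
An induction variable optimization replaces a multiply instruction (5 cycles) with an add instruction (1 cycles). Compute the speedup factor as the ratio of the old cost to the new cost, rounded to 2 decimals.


Ratio = mult_cost / add_cost = 5 / 1 = 5.0

5.0


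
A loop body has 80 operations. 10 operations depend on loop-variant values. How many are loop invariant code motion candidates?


Invariant candidates = total - loop-dependent
= 80 - 10 = 70

70


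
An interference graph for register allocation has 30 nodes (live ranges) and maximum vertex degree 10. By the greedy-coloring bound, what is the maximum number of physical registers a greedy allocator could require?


Greedy coloring never needs more than (max_degree + 1) colors: when coloring a vertex, at most max_degree neighbors are already colored.
Upper bound = 10 + 1 = 11

11


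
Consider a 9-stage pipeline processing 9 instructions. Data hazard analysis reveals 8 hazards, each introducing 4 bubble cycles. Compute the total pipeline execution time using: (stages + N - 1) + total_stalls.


Base cycles = 9 + 9 - 1 = 17
Total stalls = 8 * 4 = 32
Total = 17 + 32 = 49

49


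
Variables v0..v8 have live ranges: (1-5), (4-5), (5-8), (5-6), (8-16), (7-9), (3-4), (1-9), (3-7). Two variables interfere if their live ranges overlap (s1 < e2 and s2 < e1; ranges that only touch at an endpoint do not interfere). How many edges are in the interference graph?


Check all pairs for overlapping intervals.
Two intervals (s1,e1) and (s2,e2) overlap if s1 < e2 and s2 < e1.
v0 (1-5) vs v1..v8: overlaps v1, v6, v7, v8 -> 4
v1 (4-5) vs v2..v8: overlaps v7, v8 -> 2
v2 (5-8) vs v3..v8: overlaps v3, v5, v7, v8 -> 4
v3 (5-6) vs v4..v8: overlaps v7, v8 -> 2
v4 (8-16) vs v5..v8: overlaps v5, v7 -> 2
v5 (7-9) vs v6..v8: overlaps v7 -> 1
v6 (3-4) vs v7..v8: overlaps v7, v8 -> 2
v7 (1-9) vs v8: overlaps v8 -> 1
Total overlapping pairs = 4 + 2 + 4 + 2 + 2 + 1 + 2 + 1 = 18

18


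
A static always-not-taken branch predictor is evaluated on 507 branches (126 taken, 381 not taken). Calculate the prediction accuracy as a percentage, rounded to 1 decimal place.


Predictor: always-not-taken
Correct predictions = 381
Accuracy = 381 / 507 * 100 = 75.1%

75.1


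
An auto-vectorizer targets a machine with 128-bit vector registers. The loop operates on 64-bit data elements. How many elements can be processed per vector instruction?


Width = SIMD bits / data type bits
= 128 / 64 = 2

2


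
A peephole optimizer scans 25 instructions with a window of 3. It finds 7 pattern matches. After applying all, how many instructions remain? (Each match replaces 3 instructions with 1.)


Each match removes 2 instructions.
Total removed = 7 * 2 = 14
Remaining = 25 - 14 = 11

11


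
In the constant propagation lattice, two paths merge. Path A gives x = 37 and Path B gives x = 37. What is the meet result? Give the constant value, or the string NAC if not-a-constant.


Meet operation: if both paths give the same constant, result is that constant; if they differ, result is NAC (not-a-constant).
Path A: 37, Path B: 37 -> equal
Result: constant -> 37

37


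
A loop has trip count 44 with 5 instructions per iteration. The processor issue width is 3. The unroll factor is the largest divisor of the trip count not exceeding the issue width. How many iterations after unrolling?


Largest divisor of 44 <= 3 is 2
New iterations = 44 / 2 = 22

22


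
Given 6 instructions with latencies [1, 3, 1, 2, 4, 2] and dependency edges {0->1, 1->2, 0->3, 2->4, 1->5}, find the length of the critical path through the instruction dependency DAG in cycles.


Compute longest path through dependency graph: dist(Ik) = max over predecessors of dist + latency(Ik).
dist(I0) = latency 1 = 1
dist(I1) = dist(I0) + 3 = 1 + 3 = 4
dist(I2) = dist(I1) + 1 = 4 + 1 = 5
dist(I3) = dist(I0) + 2 = 1 + 2 = 3
dist(I4) = dist(I2) + 4 = 5 + 4 = 9
dist(I5) = dist(I1) + 2 = 4 + 2 = 6
Critical path = max dist = 9

9


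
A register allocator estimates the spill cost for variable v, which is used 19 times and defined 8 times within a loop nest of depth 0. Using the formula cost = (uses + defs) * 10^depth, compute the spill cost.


uses + defs = 19 + 8 = 27
10^0 = 1
Spill cost = 27 * 1 = 27

27


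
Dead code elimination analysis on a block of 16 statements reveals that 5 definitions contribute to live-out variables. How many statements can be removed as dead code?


Dead code = total statements - live definitions
= 16 - 5 = 11

11


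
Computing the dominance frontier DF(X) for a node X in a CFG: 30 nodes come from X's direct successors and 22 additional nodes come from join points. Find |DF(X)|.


DF(X) = direct successor contributions + join point contributions
= 30 + 22 = 52

52


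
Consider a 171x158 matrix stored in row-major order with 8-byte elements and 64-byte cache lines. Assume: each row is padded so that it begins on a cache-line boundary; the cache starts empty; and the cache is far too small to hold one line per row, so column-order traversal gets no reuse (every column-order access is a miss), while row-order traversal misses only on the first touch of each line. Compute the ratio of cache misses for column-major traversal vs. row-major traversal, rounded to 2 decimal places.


Each row occupies 158 * 8 = 1264 bytes and starts on a line boundary, so it spans ceil(1264 / 64) = 20 cache lines.
Row-major traversal misses (one per line touched): 171 * ceil(158 * 8 / 64) = 3420
Column-major traversal misses (no reuse, every access misses): 171 * 158 = 27018
Ratio = 27018 / 3420 = 7.9

7.9


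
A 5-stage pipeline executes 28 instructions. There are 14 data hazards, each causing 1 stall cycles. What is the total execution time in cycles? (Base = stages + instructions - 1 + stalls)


Base cycles = 5 + 28 - 1 = 32
Total stalls = 14 * 1 = 14
Total = 32 + 14 = 46

46


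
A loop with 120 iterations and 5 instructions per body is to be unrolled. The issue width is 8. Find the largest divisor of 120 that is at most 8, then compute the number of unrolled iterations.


Largest divisor of 120 <= 8 is 8
New iterations = 120 / 8 = 15

15


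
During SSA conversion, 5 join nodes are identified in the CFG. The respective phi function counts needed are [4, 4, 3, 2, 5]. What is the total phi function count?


Total phi functions = sum of phi functions at each join node
= 4 + 4 + 3 + 2 + 5 = 18

18


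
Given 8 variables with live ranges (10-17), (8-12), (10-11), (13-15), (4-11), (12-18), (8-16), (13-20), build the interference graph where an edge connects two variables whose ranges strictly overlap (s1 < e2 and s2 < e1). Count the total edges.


Check all pairs for overlapping intervals.
Two intervals (s1,e1) and (s2,e2) overlap if s1 < e2 and s2 < e1.
v0 (10-17) vs v1..v7: overlaps v1, v2, v3, v4, v5, v6, v7 -> 7
v1 (8-12) vs v2..v7: overlaps v2, v4, v6 -> 3
v2 (10-11) vs v3..v7: overlaps v4, v6 -> 2
v3 (13-15) vs v4..v7: overlaps v5, v6, v7 -> 3
v4 (4-11) vs v5..v7: overlaps v6 -> 1
v5 (12-18) vs v6..v7: overlaps v6, v7 -> 2
v6 (8-16) vs v7: overlaps v7 -> 1
Total overlapping pairs = 7 + 3 + 2 + 3 + 1 + 2 + 1 = 19

19


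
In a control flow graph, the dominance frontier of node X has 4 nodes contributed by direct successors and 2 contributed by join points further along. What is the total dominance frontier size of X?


DF(X) = direct successor contributions + join point contributions
= 4 + 2 = 6

6


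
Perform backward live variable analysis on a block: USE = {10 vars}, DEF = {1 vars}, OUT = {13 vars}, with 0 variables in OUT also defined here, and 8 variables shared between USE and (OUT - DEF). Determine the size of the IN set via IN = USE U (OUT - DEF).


OUT - DEF: 13 - 0 = 13
|IN| = |USE| + |OUT - DEF| - |USE ∩ (OUT - DEF)| = 10 + 13 - 8 = 15

15


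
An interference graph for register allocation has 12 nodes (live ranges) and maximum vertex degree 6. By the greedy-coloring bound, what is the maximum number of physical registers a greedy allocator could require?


Greedy coloring never needs more than (max_degree + 1) colors: when coloring a vertex, at most max_degree neighbors are already colored.
Upper bound = 6 + 1 = 7

7


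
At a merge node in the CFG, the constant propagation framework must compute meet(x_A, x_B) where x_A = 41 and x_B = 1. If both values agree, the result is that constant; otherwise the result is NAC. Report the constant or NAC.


Meet operation: if both paths give the same constant, result is that constant; if they differ, result is NAC (not-a-constant).
Path A: 41, Path B: 1 -> differ
Result: not-a-constant -> NAC

NAC


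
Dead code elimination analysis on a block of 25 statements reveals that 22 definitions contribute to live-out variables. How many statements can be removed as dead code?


Dead code = total statements - live definitions
= 25 - 22 = 3

3


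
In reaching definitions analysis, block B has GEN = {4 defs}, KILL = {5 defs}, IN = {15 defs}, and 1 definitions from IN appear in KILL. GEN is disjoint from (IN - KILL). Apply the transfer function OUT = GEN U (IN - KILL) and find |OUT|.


IN - KILL: 15 - 1 = 14 surviving definitions
OUT = GEN + surviving = 4 + 14 = 18

18


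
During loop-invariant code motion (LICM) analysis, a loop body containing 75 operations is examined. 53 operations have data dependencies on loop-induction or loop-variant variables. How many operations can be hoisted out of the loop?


Invariant candidates = total - loop-dependent
= 75 - 53 = 22

22


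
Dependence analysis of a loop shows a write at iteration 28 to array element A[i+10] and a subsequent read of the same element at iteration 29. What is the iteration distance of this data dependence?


Distance = read iteration - write iteration
= 29 - 28 = 1

1


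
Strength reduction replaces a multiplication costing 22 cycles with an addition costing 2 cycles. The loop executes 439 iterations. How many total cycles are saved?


Per-iteration saving = 22 - 2 = 20
Total saved = 439 * 20 = 8780

8780


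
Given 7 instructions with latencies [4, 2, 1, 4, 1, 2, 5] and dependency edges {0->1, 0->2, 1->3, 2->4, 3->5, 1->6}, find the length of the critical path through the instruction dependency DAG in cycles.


Compute longest path through dependency graph: dist(Ik) = max over predecessors of dist + latency(Ik).
dist(I0) = latency 4 = 4
dist(I1) = dist(I0) + 2 = 4 + 2 = 6
dist(I2) = dist(I0) + 1 = 4 + 1 = 5
dist(I3) = dist(I1) + 4 = 6 + 4 = 10
dist(I4) = dist(I2) + 1 = 5 + 1 = 6
dist(I5) = dist(I3) + 2 = 10 + 2 = 12
dist(I6) = dist(I1) + 5 = 6 + 5 = 11
Critical path = max dist = 12

12


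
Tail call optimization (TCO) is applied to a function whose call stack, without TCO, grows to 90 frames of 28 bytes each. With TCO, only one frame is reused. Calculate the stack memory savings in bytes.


Without TCO: 90 * 28 = 2520 bytes
With TCO: reuse 1 frame = 28 bytes
Savings = 2520 - 28 = 2492

2492


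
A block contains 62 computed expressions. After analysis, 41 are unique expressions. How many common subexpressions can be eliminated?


CSE count = total expressions - unique expressions
= 62 - 41 = 21

21


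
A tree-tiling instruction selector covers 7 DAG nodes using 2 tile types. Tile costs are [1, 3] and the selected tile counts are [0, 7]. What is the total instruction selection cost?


Total cost = sum(count_i * cost_i)
= 0*1 + 7*3
= 21

21


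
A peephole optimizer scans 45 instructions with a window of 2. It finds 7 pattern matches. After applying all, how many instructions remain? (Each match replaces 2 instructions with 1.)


Each match removes 1 instructions.
Total removed = 7 * 1 = 7
Remaining = 45 - 7 = 38

38


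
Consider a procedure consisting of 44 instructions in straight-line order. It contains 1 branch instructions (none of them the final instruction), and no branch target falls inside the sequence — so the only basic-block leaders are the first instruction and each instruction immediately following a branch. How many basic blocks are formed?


With no in-sequence branch targets, the leaders are the first instruction plus the instruction after each branch.
Number of basic blocks = branches + 1
= 1 + 1 = 2

2


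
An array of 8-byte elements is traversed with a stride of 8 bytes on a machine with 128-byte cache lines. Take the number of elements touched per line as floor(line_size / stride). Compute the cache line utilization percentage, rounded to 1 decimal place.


Elements per cache line = floor(128 / 8) = 16
Bytes used = 16 * 8 = 128
Utilization = 128 / 128 * 100 = 100.0%

100.0


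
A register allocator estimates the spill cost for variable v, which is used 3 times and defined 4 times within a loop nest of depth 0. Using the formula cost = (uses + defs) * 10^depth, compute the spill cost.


uses + defs = 3 + 4 = 7
10^0 = 1
Spill cost = 7 * 1 = 7

7


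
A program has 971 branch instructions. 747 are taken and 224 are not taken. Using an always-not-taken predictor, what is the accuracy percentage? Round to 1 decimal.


Predictor: always-not-taken
Correct predictions = 224
Accuracy = 224 / 971 * 100 = 23.1%

23.1


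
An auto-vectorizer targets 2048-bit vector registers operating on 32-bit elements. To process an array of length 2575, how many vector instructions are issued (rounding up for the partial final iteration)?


Width = 2048 / 32 = 64 elements per vector op
Iterations = ceil(2575 / 64) = 41

41


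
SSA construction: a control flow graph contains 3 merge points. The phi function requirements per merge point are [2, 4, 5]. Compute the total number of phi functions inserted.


Total phi functions = sum of phi functions at each join node
= 2 + 4 + 5 = 11

11


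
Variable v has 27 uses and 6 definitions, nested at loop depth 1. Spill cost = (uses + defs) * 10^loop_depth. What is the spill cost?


uses + defs = 27 + 6 = 33
10^1 = 10
Spill cost = 33 * 10 = 330

330


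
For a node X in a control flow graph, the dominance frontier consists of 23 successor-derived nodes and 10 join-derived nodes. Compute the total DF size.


DF(X) = direct successor contributions + join point contributions
= 23 + 10 = 33

33


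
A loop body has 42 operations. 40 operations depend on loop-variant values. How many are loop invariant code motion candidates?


Invariant candidates = total - loop-dependent
= 42 - 40 = 2

2


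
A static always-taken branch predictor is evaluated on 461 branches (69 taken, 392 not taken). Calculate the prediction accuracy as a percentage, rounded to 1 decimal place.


Predictor: always-taken
Correct predictions = 69
Accuracy = 69 / 461 * 100 = 15.0%

15.0


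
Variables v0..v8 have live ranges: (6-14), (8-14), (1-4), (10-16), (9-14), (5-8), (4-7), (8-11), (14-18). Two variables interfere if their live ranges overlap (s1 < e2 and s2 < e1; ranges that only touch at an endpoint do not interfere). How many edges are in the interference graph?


Check all pairs for overlapping intervals.
Two intervals (s1,e1) and (s2,e2) overlap if s1 < e2 and s2 < e1.
v0 (6-14) vs v1..v8: overlaps v1, v3, v4, v5, v6, v7 -> 6
v1 (8-14) vs v2..v8: overlaps v3, v4, v7 -> 3
v2 (1-4) vs v3..v8: overlaps none -> 0
v3 (10-16) vs v4..v8: overlaps v4, v7, v8 -> 3
v4 (9-14) vs v5..v8: overlaps v7 -> 1
v5 (5-8) vs v6..v8: overlaps v6 -> 1
v6 (4-7) vs v7..v8: overlaps none -> 0
v7 (8-11) vs v8: overlaps none -> 0
Total overlapping pairs = 6 + 3 + 0 + 3 + 1 + 1 + 0 + 0 = 14

14


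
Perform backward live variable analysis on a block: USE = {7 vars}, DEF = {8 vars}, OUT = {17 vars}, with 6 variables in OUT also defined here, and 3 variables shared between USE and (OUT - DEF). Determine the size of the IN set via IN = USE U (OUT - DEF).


OUT - DEF: 17 - 6 = 11
|IN| = |USE| + |OUT - DEF| - |USE ∩ (OUT - DEF)| = 7 + 11 - 3 = 15

15


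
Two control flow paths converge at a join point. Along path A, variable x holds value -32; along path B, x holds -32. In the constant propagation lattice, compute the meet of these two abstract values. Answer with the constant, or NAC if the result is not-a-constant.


Meet operation: if both paths give the same constant, result is that constant; if they differ, result is NAC (not-a-constant).
Path A: -32, Path B: -32 -> equal
Result: constant -> -32

-32


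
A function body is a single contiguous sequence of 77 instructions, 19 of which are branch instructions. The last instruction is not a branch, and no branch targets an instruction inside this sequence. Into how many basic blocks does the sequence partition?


With no in-sequence branch targets, the leaders are the first instruction plus the instruction after each branch.
Number of basic blocks = branches + 1
= 19 + 1 = 20

20


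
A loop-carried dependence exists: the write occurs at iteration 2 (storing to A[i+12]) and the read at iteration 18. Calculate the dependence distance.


Distance = read iteration - write iteration
= 18 - 2 = 16

16


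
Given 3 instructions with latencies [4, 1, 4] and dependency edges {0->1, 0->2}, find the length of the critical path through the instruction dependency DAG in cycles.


Compute longest path through dependency graph: dist(Ik) = max over predecessors of dist + latency(Ik).
dist(I0) = latency 4 = 4
dist(I1) = dist(I0) + 1 = 4 + 1 = 5
dist(I2) = dist(I0) + 4 = 4 + 4 = 8
Critical path = max dist = 8

8


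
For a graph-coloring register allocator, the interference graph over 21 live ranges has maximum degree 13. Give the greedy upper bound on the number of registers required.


Greedy coloring never needs more than (max_degree + 1) colors: when coloring a vertex, at most max_degree neighbors are already colored.
Upper bound = 13 + 1 = 14

14


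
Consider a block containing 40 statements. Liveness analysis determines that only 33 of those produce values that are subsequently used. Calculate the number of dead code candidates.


Dead code = total statements - live definitions
= 40 - 33 = 7

7


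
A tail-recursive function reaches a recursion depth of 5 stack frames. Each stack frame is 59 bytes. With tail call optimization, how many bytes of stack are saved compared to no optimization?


Without TCO: 5 * 59 = 295 bytes
With TCO: reuse 1 frame = 59 bytes
Savings = 295 - 59 = 236

236


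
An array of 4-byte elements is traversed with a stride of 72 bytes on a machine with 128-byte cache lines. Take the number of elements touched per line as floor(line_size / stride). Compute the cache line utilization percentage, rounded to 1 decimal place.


Elements per cache line = floor(128 / 72) = 1
Bytes used = 1 * 4 = 4
Utilization = 4 / 128 * 100 = 3.1%

3.1


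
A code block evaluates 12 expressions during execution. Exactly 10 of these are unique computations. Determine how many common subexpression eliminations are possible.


CSE count = total expressions - unique expressions
= 12 - 10 = 2

2


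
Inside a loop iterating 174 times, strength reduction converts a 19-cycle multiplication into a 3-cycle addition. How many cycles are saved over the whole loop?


Per-iteration saving = 19 - 3 = 16
Total saved = 174 * 16 = 2784

2784


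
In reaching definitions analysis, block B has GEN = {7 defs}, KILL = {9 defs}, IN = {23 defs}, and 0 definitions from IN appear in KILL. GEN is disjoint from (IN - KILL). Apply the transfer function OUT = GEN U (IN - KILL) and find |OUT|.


IN - KILL: 23 - 0 = 23 surviving definitions
OUT = GEN + surviving = 7 + 23 = 30

30


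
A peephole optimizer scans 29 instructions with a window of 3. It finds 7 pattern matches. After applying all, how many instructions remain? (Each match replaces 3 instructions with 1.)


Each match removes 2 instructions.
Total removed = 7 * 2 = 14
Remaining = 29 - 14 = 15

15


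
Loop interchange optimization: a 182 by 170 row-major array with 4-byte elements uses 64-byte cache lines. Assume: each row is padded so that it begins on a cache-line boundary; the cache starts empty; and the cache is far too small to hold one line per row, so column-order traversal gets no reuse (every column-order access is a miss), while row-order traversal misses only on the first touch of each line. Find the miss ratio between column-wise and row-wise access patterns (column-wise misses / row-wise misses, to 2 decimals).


Each row occupies 170 * 4 = 680 bytes and starts on a line boundary, so it spans ceil(680 / 64) = 11 cache lines.
Row-major traversal misses (one per line touched): 182 * ceil(170 * 4 / 64) = 2002
Column-major traversal misses (no reuse, every access misses): 182 * 170 = 30940
Ratio = 30940 / 2002 = 15.45

15.45


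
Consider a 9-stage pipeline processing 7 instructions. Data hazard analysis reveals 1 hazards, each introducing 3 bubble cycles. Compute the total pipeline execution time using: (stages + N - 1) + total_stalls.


Base cycles = 9 + 7 - 1 = 15
Total stalls = 1 * 3 = 3
Total = 15 + 3 = 18

18


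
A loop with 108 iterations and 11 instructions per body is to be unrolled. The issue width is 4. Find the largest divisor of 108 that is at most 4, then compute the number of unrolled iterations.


Largest divisor of 108 <= 4 is 4
New iterations = 108 / 4 = 27

27


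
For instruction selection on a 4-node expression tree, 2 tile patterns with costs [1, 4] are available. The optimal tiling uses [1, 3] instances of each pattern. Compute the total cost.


Total cost = sum(count_i * cost_i)
= 1*1 + 3*4
= 13

13


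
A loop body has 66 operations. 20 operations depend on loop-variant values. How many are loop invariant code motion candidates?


Invariant candidates = total - loop-dependent
= 66 - 20 = 46

46


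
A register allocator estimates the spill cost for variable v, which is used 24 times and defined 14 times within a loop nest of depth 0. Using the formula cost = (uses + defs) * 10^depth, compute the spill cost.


uses + defs = 24 + 14 = 38
10^0 = 1
Spill cost = 38 * 1 = 38

38


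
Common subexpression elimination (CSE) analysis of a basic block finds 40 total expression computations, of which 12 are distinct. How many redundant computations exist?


CSE count = total expressions - unique expressions
= 40 - 12 = 28

28


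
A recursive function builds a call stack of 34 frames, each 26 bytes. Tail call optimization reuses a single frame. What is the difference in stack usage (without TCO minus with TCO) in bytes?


Without TCO: 34 * 26 = 884 bytes
With TCO: reuse 1 frame = 26 bytes
Savings = 884 - 26 = 858

858


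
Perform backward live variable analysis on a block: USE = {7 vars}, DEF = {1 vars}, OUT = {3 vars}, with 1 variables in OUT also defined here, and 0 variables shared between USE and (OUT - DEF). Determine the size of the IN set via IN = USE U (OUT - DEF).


OUT - DEF: 3 - 1 = 2
|IN| = |USE| + |OUT - DEF| - |USE ∩ (OUT - DEF)| = 7 + 2 - 0 = 9

9


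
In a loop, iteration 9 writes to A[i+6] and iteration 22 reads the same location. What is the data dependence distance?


Distance = read iteration - write iteration
= 22 - 9 = 13

13


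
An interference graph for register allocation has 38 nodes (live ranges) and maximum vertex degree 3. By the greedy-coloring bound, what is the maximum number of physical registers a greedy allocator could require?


Greedy coloring never needs more than (max_degree + 1) colors: when coloring a vertex, at most max_degree neighbors are already colored.
Upper bound = 3 + 1 = 4

4


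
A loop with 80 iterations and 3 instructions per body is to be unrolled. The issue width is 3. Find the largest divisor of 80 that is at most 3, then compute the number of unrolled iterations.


Largest divisor of 80 <= 3 is 2
New iterations = 80 / 2 = 40

40


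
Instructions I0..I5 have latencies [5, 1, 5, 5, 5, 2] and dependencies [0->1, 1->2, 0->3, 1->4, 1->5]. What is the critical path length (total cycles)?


Compute longest path through dependency graph: dist(Ik) = max over predecessors of dist + latency(Ik).
dist(I0) = latency 5 = 5
dist(I1) = dist(I0) + 1 = 5 + 1 = 6
dist(I2) = dist(I1) + 5 = 6 + 5 = 11
dist(I3) = dist(I0) + 5 = 5 + 5 = 10
dist(I4) = dist(I1) + 5 = 6 + 5 = 11
dist(I5) = dist(I1) + 2 = 6 + 2 = 8
Critical path = max dist = 11

11


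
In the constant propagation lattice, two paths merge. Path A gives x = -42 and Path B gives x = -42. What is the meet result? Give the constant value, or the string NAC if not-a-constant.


Meet operation: if both paths give the same constant, result is that constant; if they differ, result is NAC (not-a-constant).
Path A: -42, Path B: -42 -> equal
Result: constant -> -42

-42


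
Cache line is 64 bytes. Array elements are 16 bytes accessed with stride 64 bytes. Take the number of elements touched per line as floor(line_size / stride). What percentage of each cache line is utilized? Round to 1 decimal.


Elements per cache line = floor(64 / 64) = 1
Bytes used = 1 * 16 = 16
Utilization = 16 / 64 * 100 = 25.0%

25.0


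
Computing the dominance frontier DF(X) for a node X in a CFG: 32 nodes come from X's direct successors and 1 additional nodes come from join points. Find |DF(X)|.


DF(X) = direct successor contributions + join point contributions
= 32 + 1 = 33

33


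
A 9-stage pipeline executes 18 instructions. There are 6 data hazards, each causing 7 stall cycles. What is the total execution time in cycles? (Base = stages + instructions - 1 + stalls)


Base cycles = 9 + 18 - 1 = 26
Total stalls = 6 * 7 = 42
Total = 26 + 42 = 68

68


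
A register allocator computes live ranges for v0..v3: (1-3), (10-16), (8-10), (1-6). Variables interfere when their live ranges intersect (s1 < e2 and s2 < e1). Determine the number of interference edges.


Check all pairs for overlapping intervals.
Two intervals (s1,e1) and (s2,e2) overlap if s1 < e2 and s2 < e1.
v0 (1-3) vs v1..v3: overlaps v3 -> 1
v1 (10-16) vs v2..v3: overlaps none -> 0
v2 (8-10) vs v3: overlaps none -> 0
Total overlapping pairs = 1 + 0 + 0 = 1

1


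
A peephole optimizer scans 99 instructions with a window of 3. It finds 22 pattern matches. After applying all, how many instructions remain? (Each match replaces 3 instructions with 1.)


Each match removes 2 instructions.
Total removed = 22 * 2 = 44
Remaining = 99 - 44 = 55

55


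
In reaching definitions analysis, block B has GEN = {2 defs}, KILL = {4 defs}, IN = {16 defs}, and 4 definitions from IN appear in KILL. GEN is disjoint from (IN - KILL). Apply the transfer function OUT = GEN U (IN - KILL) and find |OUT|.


IN - KILL: 16 - 4 = 12 surviving definitions
OUT = GEN + surviving = 2 + 12 = 14

14


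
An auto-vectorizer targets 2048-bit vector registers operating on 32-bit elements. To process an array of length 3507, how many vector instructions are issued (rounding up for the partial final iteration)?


Width = 2048 / 32 = 64 elements per vector op
Iterations = ceil(3507 / 64) = 55

55


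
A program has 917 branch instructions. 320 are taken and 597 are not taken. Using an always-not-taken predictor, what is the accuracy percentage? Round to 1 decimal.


Predictor: always-not-taken
Correct predictions = 597
Accuracy = 597 / 917 * 100 = 65.1%

65.1


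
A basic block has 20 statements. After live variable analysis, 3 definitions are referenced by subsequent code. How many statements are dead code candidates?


Dead code = total statements - live definitions
= 20 - 3 = 17

17


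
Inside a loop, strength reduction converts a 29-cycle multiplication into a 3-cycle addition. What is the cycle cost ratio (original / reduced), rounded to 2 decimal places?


Ratio = mult_cost / add_cost = 29 / 3 = 9.67

9.67


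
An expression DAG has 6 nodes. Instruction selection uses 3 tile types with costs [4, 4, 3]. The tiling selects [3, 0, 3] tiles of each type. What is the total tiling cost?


Total cost = sum(count_i * cost_i)
= 3*4 + 0*4 + 3*3
= 21

21


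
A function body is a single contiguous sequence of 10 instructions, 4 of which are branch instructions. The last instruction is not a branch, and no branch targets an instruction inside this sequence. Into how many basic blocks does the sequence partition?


With no in-sequence branch targets, the leaders are the first instruction plus the instruction after each branch.
Number of basic blocks = branches + 1
= 4 + 1 = 5

5


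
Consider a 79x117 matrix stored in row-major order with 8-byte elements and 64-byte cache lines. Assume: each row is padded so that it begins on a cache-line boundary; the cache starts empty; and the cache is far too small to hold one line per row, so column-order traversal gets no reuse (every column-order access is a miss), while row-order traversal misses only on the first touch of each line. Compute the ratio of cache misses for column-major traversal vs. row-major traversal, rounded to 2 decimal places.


Each row occupies 117 * 8 = 936 bytes and starts on a line boundary, so it spans ceil(936 / 64) = 15 cache lines.
Row-major traversal misses (one per line touched): 79 * ceil(117 * 8 / 64) = 1185
Column-major traversal misses (no reuse, every access misses): 79 * 117 = 9243
Ratio = 9243 / 1185 = 7.8

7.8


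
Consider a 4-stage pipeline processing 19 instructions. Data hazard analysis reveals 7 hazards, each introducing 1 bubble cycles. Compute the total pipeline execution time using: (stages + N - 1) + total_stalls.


Base cycles = 4 + 19 - 1 = 22
Total stalls = 7 * 1 = 7
Total = 22 + 7 = 29

29


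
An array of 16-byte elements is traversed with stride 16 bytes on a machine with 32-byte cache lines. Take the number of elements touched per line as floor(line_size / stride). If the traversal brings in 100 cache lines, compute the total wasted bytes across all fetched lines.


Elements per line = floor(32 / 16) = 2
Bytes used per line = 2 * 16 = 32
Wasted per line = 32 - 32 = 0
Total wasted = 0 * 100 = 0

0


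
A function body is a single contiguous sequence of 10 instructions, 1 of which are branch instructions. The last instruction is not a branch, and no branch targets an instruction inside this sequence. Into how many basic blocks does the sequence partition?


With no in-sequence branch targets, the leaders are the first instruction plus the instruction after each branch.
Number of basic blocks = branches + 1
= 1 + 1 = 2

2
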